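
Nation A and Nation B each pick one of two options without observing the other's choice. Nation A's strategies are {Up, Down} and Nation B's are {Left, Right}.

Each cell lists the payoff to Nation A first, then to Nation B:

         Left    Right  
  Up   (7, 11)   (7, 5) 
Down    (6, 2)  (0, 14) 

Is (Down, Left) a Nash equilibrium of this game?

At (Down, Left), Nation A earns 6; switching to Up would give 7, so Nation A would deviate.
Nation B earns 2; switching to Right would give 14, so Nation B would deviate.
Since at least one player can profitably deviate, this is not a Nash equilibrium.

No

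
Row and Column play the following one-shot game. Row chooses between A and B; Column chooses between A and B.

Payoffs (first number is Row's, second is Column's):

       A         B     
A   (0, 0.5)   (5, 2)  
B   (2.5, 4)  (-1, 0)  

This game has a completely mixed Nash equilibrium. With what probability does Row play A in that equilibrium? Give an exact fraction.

Let x be the probability that Row plays A. In a completely mixed equilibrium, Column must be indifferent between A and B.
Column's expected payoff from A is 0.5x + 4(1−x); from B it is 2x.
Setting these equal: −3.5x + 4 = 2x, so x = 8/11.

8/11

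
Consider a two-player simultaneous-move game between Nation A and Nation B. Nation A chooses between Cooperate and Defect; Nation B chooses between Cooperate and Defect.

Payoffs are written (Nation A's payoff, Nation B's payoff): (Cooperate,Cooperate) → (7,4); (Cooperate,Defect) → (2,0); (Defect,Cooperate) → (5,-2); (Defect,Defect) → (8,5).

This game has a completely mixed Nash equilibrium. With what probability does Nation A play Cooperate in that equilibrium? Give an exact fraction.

Let r be the probability that Nation A plays Cooperate. In a completely mixed equilibrium, Nation B must be indifferent between Cooperate and Defect.
Nation B's expected payoff from Cooperate is 4r − 2(1−r); from Defect it is 5(1−r).
Setting these equal: 6r − 2 = −5r + 5, so r = 7/11.

7/11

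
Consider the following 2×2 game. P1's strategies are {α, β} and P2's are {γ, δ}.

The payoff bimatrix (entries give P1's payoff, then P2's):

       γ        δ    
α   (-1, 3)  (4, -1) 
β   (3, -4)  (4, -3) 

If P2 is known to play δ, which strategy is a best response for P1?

either — both α and β are best responses

Against δ, P1 earns 4 from α and 4 from β.
So either strategy is a best response.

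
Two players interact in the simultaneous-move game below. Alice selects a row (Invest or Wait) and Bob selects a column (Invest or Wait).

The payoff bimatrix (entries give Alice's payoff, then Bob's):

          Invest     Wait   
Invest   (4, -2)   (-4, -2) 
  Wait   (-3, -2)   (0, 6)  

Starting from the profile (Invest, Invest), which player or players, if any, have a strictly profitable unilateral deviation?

Neither

Alice at (Invest, Invest) earns 4; deviating to Wait yields -3 — not better.
Bob earns -2; deviating to Wait yields -2 — not better.
Neither player can strictly improve; the profile is a Nash equilibrium.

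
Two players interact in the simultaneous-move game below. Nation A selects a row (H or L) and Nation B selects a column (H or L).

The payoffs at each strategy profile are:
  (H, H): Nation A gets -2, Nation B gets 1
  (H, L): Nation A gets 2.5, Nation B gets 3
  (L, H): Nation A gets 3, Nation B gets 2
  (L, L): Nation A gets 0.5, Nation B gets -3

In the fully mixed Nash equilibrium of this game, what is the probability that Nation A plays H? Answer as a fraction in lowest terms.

Let r be the probability that Nation A plays H. In a completely mixed equilibrium, Nation B must be indifferent between H and L.
Nation B's expected payoff from H is r + 2(1−r); from L it is 3r − 3(1−r).
Setting these equal: −r + 2 = 6r − 3, so r = 5/7.

5/7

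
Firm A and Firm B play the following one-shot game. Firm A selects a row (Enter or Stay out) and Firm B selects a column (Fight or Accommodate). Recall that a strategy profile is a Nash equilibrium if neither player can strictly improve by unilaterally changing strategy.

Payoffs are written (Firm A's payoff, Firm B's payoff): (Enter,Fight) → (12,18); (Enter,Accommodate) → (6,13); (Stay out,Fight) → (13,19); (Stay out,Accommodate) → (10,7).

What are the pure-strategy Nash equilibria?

(Stay out, Fight)

(Enter, Fight): Firm A prefers Stay out (13 > 12) — not an equilibrium.
(Enter, Accommodate): Firm A prefers Stay out (10 > 6); Firm B prefers Fight (18 > 13) — not an equilibrium.
(Stay out, Fight): Firm A gets 13 ≥ 12 from Enter, and Firm B gets 19 ≥ 7 from Accommodate — Nash equilibrium.
(Stay out, Accommodate): Firm B prefers Fight (19 > 7) — not an equilibrium.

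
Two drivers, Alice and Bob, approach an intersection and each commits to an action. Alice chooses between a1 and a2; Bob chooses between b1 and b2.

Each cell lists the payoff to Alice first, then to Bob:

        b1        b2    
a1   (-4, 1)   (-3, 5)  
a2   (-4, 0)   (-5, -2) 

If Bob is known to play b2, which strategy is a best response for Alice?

a1

Against b2, Alice earns -3 from a1 and -5 from a2.
So a1 is the best response.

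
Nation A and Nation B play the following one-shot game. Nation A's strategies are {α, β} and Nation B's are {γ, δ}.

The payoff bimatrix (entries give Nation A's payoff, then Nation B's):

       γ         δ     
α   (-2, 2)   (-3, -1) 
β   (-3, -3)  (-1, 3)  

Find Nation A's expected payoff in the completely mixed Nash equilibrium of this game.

-7/3

First find q, the probability Nation B plays γ, from Nation A's indifference between α and β: −2q − 3(1−q) = −3q − (1−q), giving q = 2/3.
Since Nation A is indifferent in equilibrium, Nation A's expected payoff equals the payoff from either row against (2/3, 1/3). Using α: −2(2/3) − 3(1/3) = -7/3.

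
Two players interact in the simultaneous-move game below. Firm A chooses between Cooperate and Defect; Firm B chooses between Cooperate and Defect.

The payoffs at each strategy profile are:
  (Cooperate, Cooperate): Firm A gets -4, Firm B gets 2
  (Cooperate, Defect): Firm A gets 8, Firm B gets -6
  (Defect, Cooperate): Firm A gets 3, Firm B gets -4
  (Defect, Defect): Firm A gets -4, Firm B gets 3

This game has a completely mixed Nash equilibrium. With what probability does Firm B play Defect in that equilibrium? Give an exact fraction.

Let y be the probability that Firm B plays Cooperate. In a completely mixed equilibrium, Firm A must be indifferent between Cooperate and Defect.
Firm A's expected payoff from Cooperate is −4y + 8(1−y); from Defect it is 3y − 4(1−y).
Setting these equal: −12y + 8 = 7y − 4, so y = 12/19.
Therefore Firm B plays Defect with probability 1 − 12/19 = 7/19.

7/19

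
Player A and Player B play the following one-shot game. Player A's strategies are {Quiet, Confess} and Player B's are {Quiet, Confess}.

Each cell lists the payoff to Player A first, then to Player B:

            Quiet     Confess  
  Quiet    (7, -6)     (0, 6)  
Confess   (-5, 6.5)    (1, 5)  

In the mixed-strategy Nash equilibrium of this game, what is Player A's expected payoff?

7/13

First find q, the probability Player B plays Quiet, from Player A's indifference between Quiet and Confess: 7q = −5q + (1−q), giving q = 1/13.
Since Player A is indifferent in equilibrium, Player A's expected payoff equals the payoff from either row against (1/13, 12/13). Using Quiet: 7(1/13) = 7/13.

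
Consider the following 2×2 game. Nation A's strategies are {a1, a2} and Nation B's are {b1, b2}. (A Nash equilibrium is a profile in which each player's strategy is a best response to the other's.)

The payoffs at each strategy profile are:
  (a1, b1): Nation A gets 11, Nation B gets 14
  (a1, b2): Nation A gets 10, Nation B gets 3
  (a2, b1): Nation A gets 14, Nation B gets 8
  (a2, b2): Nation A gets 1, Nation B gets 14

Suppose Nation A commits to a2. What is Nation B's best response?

b2

Against a2, Nation B earns 8 from b1 and 14 from b2.
So b2 is the best response.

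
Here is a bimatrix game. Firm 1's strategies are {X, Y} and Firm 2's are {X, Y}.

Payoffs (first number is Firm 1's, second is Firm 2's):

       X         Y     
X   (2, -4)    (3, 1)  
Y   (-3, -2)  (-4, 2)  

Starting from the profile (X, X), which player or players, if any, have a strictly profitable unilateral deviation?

Firm 2

Firm 1 at (X, X) earns 2; deviating to Y yields -3 — not better.
Firm 2 earns -4; deviating to Y yields 1 — a strict improvement.
Only Firm 2 has a strictly profitable deviation.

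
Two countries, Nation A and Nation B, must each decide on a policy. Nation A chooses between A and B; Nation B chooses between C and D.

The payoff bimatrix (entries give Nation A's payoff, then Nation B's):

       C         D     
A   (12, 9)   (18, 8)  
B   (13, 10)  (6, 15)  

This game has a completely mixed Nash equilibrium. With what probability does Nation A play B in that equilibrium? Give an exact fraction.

Let r be the probability that Nation A plays A. In a completely mixed equilibrium, Nation B must be indifferent between C and D.
Nation B's expected payoff from C is 9r + 10(1−r); from D it is 8r + 15(1−r).
Setting these equal: −r + 10 = −7r + 15, so r = 5/6.
Therefore Nation A plays B with probability 1 − 5/6 = 1/6.

1/6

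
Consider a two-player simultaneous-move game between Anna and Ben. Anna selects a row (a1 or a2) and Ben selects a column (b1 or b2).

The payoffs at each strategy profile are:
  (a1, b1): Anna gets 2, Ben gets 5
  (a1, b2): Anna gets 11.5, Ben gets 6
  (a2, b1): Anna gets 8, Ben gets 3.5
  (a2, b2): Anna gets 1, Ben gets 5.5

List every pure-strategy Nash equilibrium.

(a1, b2)

(a1, b1): Anna prefers a2 (8 > 2); Ben prefers b2 (6 > 5) — not an equilibrium.
(a1, b2): Anna gets 11.5 ≥ 1 from a2, and Ben gets 6 ≥ 5 from b1 — Nash equilibrium.
(a2, b1): Ben prefers b2 (5.5 > 3.5) — not an equilibrium.
(a2, b2): Anna prefers a1 (11.5 > 1) — not an equilibrium.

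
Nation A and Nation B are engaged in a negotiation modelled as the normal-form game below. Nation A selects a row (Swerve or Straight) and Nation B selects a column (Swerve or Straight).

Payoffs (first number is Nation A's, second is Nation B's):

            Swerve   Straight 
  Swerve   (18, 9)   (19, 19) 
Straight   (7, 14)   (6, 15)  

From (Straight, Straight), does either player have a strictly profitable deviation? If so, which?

Nation A at (Straight, Straight) earns 6; deviating to Swerve yields 19 — a strict improvement.
Nation B earns 15; deviating to Swerve yields 14 — not better.
Only Nation A has a strictly profitable deviation.

Nation A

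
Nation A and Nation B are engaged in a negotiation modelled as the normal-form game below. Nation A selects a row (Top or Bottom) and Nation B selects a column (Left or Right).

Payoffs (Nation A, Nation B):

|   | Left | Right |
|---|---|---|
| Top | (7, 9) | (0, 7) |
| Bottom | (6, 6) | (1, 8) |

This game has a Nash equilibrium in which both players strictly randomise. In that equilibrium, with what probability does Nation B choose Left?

Let c be the probability that Nation B plays Left. In a completely mixed equilibrium, Nation A must be indifferent between Top and Bottom.
Nation A's expected payoff from Top is 7c; from Bottom it is 6c + (1−c).
Setting these equal: 7c = 5c + 1, so c = 1/2.

1/2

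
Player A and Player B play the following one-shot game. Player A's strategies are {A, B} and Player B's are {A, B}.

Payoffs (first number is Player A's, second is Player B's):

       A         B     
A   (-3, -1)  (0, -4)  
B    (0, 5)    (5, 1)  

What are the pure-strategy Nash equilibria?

(B, A)

(A, A): Player A prefers B (0 > -3) — not an equilibrium.
(A, B): Player A prefers B (5 > 0); Player B prefers A (-1 > -4) — not an equilibrium.
(B, A): Player A gets 0 ≥ -3 from A, and Player B gets 5 ≥ 1 from B — Nash equilibrium.
(B, B): Player B prefers A (5 > 1) — not an equilibrium.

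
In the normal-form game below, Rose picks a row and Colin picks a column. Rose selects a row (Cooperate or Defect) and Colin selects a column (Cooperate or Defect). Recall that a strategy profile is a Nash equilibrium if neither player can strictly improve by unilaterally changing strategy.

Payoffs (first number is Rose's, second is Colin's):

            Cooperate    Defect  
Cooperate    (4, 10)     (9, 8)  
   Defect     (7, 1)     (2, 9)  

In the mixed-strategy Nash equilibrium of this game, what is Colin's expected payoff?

First find x, the probability Rose plays Cooperate, from Colin's indifference between Cooperate and Defect: 10x + (1−x) = 8x + 9(1−x), giving x = 4/5.
Since Colin is indifferent in equilibrium, Colin's expected payoff equals the payoff from either column against (4/5, 1/5). Using Cooperate: 10(4/5) + (1/5) = 41/5.

41/5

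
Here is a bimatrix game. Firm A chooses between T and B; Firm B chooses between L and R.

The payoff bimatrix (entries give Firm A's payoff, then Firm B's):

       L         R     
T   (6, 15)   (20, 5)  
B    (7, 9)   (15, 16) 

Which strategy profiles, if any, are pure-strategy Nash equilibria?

none

(T, L): Firm A prefers B (7 > 6) — not an equilibrium.
(T, R): Firm B prefers L (15 > 5) — not an equilibrium.
(B, L): Firm B prefers R (16 > 9) — not an equilibrium.
(B, R): Firm A prefers T (20 > 15) — not an equilibrium.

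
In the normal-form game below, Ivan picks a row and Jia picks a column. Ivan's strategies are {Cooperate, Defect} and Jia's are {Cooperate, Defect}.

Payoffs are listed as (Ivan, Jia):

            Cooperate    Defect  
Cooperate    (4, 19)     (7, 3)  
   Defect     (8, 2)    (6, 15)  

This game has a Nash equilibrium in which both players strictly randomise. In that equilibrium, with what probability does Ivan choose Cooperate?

Let p be the probability that Ivan plays Cooperate. In a completely mixed equilibrium, Jia must be indifferent between Cooperate and Defect.
Jia's expected payoff from Cooperate is 19p + 2(1−p); from Defect it is 3p + 15(1−p).
Setting these equal: 17p + 2 = −12p + 15, so p = 13/29.

13/29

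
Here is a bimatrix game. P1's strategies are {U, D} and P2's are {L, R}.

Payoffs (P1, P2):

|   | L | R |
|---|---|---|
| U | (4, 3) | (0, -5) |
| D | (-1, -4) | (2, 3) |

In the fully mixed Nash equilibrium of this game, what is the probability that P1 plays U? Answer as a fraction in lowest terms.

7/15

Let r be the probability that P1 plays U. In a completely mixed equilibrium, P2 must be indifferent between L and R.
P2's expected payoff from L is 3r − 4(1−r); from R it is −5r + 3(1−r).
Setting these equal: 7r − 4 = −8r + 3, so r = 7/15.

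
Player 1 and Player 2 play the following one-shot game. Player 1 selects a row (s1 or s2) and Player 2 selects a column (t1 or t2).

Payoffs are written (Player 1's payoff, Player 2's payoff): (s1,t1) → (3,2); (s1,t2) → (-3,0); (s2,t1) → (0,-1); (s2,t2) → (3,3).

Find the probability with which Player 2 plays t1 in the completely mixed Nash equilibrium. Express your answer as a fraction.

2/3

Let c be the probability that Player 2 plays t1. In a completely mixed equilibrium, Player 1 must be indifferent between s1 and s2.
Player 1's expected payoff from s1 is 3c − 3(1−c); from s2 it is 3(1−c).
Setting these equal: 6c − 3 = −3c + 3, so c = 2/3.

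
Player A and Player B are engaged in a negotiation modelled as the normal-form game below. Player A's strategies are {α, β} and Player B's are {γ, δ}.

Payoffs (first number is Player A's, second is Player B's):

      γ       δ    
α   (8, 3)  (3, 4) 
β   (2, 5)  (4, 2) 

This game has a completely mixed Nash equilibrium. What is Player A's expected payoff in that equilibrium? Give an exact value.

First find y, the probability Player B plays γ, from Player A's indifference between α and β: 8y + 3(1−y) = 2y + 4(1−y), giving y = 1/7.
Since Player A is indifferent in equilibrium, Player A's expected payoff equals the payoff from either row against (1/7, 6/7). Using α: 8(1/7) + 3(6/7) = 26/7.

26/7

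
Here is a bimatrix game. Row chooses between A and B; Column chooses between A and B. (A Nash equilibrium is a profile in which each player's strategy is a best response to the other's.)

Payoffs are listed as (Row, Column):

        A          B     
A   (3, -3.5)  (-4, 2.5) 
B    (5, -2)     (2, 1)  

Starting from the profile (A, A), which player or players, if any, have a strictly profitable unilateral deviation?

Both

Row at (A, A) earns 3; deviating to B yields 5 — a strict improvement.
Column earns -3.5; deviating to B yields 2.5 — a strict improvement.
Both Row and Column have strictly profitable deviations.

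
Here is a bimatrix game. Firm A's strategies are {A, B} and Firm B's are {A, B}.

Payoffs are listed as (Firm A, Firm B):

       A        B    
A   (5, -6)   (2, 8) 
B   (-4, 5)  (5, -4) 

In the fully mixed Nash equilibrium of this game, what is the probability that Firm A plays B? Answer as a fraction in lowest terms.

Let x be the probability that Firm A plays A. In a completely mixed equilibrium, Firm B must be indifferent between A and B.
Firm B's expected payoff from A is −6x + 5(1−x); from B it is 8x − 4(1−x).
Setting these equal: −11x + 5 = 12x − 4, so x = 9/23.
Therefore Firm A plays B with probability 1 − 9/23 = 14/23.

14/23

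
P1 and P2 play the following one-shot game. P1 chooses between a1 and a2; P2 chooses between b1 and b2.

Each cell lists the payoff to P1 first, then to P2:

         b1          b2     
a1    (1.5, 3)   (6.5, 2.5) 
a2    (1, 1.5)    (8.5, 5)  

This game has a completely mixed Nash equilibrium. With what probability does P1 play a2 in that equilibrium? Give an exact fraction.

Let r be the probability that P1 plays a1. In a completely mixed equilibrium, P2 must be indifferent between b1 and b2.
P2's expected payoff from b1 is 3r + 1.5(1−r); from b2 it is 2.5r + 5(1−r).
Setting these equal: 1.5r + 1.5 = −2.5r + 5, so r = 7/8.
Therefore P1 plays a2 with probability 1 − 7/8 = 1/8.

1/8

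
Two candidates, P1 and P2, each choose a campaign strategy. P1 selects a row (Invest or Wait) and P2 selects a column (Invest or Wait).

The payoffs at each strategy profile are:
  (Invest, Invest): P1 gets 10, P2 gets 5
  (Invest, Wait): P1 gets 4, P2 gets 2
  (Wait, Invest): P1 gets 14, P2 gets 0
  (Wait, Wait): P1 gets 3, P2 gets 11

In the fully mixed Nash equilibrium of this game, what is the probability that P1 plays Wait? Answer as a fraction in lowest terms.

Let p be the probability that P1 plays Invest. In a completely mixed equilibrium, P2 must be indifferent between Invest and Wait.
P2's expected payoff from Invest is 5p; from Wait it is 2p + 11(1−p).
Setting these equal: 5p = −9p + 11, so p = 11/14.
Therefore P1 plays Wait with probability 1 − 11/14 = 3/14.

3/14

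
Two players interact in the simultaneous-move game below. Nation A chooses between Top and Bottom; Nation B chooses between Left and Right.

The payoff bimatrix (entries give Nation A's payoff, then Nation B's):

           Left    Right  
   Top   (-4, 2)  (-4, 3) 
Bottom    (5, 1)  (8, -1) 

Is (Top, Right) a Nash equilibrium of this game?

At (Top, Right), Nation A earns -4; switching to Bottom would give 8, so Nation A would deviate.
Nation B earns 3; switching to Left would give 2, so Nation B has no profitable deviation.
Since at least one player can profitably deviate, this is not a Nash equilibrium.

No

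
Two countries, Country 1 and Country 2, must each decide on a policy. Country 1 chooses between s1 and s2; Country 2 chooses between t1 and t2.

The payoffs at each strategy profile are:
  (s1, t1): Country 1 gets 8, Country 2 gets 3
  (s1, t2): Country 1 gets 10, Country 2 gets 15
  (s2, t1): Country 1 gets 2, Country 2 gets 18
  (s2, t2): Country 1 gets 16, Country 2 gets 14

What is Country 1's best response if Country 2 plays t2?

Against t2, Country 1 earns 10 from s1 and 16 from s2.
So s2 is the best response.

s2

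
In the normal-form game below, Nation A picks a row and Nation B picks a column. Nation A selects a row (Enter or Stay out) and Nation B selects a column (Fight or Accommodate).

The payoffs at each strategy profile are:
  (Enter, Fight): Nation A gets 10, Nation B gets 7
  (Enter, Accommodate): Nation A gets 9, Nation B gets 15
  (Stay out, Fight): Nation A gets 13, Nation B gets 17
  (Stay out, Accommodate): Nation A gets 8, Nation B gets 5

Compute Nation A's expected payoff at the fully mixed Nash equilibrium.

37/4

First find q, the probability Nation B plays Fight, from Nation A's indifference between Enter and Stay out: 10q + 9(1−q) = 13q + 8(1−q), giving q = 1/4.
Since Nation A is indifferent in equilibrium, Nation A's expected payoff equals the payoff from either row against (1/4, 3/4). Using Enter: 10(1/4) + 9(3/4) = 37/4.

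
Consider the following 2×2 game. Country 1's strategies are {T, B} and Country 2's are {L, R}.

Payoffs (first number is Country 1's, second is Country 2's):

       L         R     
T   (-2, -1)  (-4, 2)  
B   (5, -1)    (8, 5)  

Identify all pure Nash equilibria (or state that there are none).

(T, L): Country 1 prefers B (5 > -2); Country 2 prefers R (2 > -1) — not an equilibrium.
(T, R): Country 1 prefers B (8 > -4) — not an equilibrium.
(B, L): Country 2 prefers R (5 > -1) — not an equilibrium.
(B, R): Country 1 gets 8 ≥ -4 from T, and Country 2 gets 5 ≥ -1 from L — Nash equilibrium.

(B, R)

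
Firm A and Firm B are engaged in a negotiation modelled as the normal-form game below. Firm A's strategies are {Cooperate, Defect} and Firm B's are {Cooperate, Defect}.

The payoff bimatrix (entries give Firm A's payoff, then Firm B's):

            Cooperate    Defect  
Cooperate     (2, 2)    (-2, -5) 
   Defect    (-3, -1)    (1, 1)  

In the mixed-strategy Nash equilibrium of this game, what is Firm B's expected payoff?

First find p, the probability Firm A plays Cooperate, from Firm B's indifference between Cooperate and Defect: 2p − (1−p) = −5p + (1−p), giving p = 2/9.
Since Firm B is indifferent in equilibrium, Firm B's expected payoff equals the payoff from either column against (2/9, 7/9). Using Cooperate: 2(2/9) − (7/9) = -1/3.

-1/3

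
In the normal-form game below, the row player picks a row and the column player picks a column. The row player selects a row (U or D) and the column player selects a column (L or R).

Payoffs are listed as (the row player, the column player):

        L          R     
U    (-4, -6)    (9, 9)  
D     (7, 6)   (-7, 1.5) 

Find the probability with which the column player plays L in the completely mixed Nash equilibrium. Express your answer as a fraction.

16/27

Let y be the probability that the column player plays L. In a completely mixed equilibrium, the row player must be indifferent between U and D.
The row player's expected payoff from U is −4y + 9(1−y); from D it is 7y − 7(1−y).
Setting these equal: −13y + 9 = 14y − 7, so y = 16/27.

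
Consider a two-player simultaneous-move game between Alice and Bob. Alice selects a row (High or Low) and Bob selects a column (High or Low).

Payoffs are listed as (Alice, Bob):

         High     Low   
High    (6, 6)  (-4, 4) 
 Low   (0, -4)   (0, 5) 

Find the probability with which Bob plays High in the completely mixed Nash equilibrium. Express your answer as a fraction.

2/5

Let y be the probability that Bob plays High. In a completely mixed equilibrium, Alice must be indifferent between High and Low.
Alice's expected payoff from High is 6y − 4(1−y); from Low it is 0.
Setting these equal: 10y − 4 = 0, so y = 2/5.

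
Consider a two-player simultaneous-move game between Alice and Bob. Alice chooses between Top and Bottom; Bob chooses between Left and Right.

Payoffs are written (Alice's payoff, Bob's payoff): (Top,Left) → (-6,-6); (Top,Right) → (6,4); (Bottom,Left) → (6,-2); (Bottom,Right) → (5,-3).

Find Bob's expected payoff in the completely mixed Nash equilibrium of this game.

First find x, the probability Alice plays Top, from Bob's indifference between Left and Right: −6x − 2(1−x) = 4x − 3(1−x), giving x = 1/11.
Since Bob is indifferent in equilibrium, Bob's expected payoff equals the payoff from either column against (1/11, 10/11). Using Left: −6(1/11) − 2(10/11) = -26/11.

-26/11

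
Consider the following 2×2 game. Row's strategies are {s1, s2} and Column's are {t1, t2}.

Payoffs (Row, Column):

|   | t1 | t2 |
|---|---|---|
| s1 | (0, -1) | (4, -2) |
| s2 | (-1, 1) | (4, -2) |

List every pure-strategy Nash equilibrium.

(s1, t1): Row gets 0 ≥ -1 from s2, and Column gets -1 ≥ -2 from t2 — Nash equilibrium.
(s1, t2): Column prefers t1 (-1 > -2) — not an equilibrium.
(s2, t1): Row prefers s1 (0 > -1) — not an equilibrium.
(s2, t2): Column prefers t1 (1 > -2) — not an equilibrium.

(s1, t1)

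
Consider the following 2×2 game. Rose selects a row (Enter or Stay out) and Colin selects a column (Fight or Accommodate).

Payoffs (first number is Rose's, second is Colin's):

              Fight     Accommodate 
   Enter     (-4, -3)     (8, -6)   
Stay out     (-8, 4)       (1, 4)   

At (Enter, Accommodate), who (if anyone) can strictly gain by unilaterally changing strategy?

Colin

Rose at (Enter, Accommodate) earns 8; deviating to Stay out yields 1 — not better.
Colin earns -6; deviating to Fight yields -3 — a strict improvement.
Only Colin has a strictly profitable deviation.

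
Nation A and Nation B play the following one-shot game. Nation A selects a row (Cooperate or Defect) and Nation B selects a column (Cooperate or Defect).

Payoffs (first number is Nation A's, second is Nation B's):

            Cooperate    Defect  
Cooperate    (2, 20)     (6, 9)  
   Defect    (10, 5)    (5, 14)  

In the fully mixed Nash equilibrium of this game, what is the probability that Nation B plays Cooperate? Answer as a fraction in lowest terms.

1/9

Let c be the probability that Nation B plays Cooperate. In a completely mixed equilibrium, Nation A must be indifferent between Cooperate and Defect.
Nation A's expected payoff from Cooperate is 2c + 6(1−c); from Defect it is 10c + 5(1−c).
Setting these equal: −4c + 6 = 5c + 5, so c = 1/9.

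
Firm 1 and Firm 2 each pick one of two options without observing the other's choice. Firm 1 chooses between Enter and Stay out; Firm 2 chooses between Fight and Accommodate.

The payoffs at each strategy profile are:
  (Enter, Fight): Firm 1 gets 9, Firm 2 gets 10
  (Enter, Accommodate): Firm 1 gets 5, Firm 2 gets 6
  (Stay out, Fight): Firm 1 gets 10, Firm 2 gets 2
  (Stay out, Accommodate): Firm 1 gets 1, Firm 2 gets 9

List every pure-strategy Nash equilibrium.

(Enter, Fight): Firm 1 prefers Stay out (10 > 9) — not an equilibrium.
(Enter, Accommodate): Firm 2 prefers Fight (10 > 6) — not an equilibrium.
(Stay out, Fight): Firm 2 prefers Accommodate (9 > 2) — not an equilibrium.
(Stay out, Accommodate): Firm 1 prefers Enter (5 > 1) — not an equilibrium.

none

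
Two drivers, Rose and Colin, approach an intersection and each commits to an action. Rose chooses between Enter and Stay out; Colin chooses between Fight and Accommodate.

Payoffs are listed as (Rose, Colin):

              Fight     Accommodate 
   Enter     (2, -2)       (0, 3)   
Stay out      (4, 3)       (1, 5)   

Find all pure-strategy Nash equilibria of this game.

(Enter, Fight): Rose prefers Stay out (4 > 2); Colin prefers Accommodate (3 > -2) — not an equilibrium.
(Enter, Accommodate): Rose prefers Stay out (1 > 0) — not an equilibrium.
(Stay out, Fight): Colin prefers Accommodate (5 > 3) — not an equilibrium.
(Stay out, Accommodate): Rose gets 1 ≥ 0 from Enter, and Colin gets 5 ≥ 3 from Fight — Nash equilibrium.

(Stay out, Accommodate)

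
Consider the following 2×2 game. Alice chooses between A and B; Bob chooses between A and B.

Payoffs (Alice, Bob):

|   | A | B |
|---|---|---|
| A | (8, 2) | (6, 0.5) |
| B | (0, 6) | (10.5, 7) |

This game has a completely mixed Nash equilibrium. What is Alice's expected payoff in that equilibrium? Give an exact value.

First find q, the probability Bob plays A, from Alice's indifference between A and B: 8q + 6(1−q) = 10.5(1−q), giving q = 9/25.
Since Alice is indifferent in equilibrium, Alice's expected payoff equals the payoff from either row against (9/25, 16/25). Using A: 8(9/25) + 6(16/25) = 168/25.

168/25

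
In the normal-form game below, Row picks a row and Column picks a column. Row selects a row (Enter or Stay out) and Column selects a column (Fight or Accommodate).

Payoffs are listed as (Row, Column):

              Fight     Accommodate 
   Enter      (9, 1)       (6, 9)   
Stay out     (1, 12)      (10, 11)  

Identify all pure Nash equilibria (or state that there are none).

none

(Enter, Fight): Column prefers Accommodate (9 > 1) — not an equilibrium.
(Enter, Accommodate): Row prefers Stay out (10 > 6) — not an equilibrium.
(Stay out, Fight): Row prefers Enter (9 > 1) — not an equilibrium.
(Stay out, Accommodate): Column prefers Fight (12 > 11) — not an equilibrium.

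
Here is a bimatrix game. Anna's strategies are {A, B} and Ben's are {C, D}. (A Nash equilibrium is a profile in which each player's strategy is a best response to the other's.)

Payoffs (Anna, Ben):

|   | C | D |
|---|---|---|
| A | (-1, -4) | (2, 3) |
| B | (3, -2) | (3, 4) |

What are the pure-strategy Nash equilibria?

(A, C): Anna prefers B (3 > -1); Ben prefers D (3 > -4) — not an equilibrium.
(A, D): Anna prefers B (3 > 2) — not an equilibrium.
(B, C): Ben prefers D (4 > -2) — not an equilibrium.
(B, D): Anna gets 3 ≥ 2 from A, and Ben gets 4 ≥ -2 from C — Nash equilibrium.

(B, D)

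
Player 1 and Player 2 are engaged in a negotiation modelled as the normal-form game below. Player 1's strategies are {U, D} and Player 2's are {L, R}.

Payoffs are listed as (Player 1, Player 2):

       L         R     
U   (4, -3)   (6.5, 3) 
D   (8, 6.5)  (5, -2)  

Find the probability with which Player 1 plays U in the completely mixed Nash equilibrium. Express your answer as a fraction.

Let x be the probability that Player 1 plays U. In a completely mixed equilibrium, Player 2 must be indifferent between L and R.
Player 2's expected payoff from L is −3x + 6.5(1−x); from R it is 3x − 2(1−x).
Setting these equal: −9.5x + 6.5 = 5x − 2, so x = 17/29.

17/29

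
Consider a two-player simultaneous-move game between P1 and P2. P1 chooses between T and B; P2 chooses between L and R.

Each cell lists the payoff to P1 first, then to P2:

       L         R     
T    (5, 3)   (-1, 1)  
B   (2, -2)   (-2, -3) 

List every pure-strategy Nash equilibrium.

(T, L)

(T, L): P1 gets 5 ≥ 2 from B, and P2 gets 3 ≥ 1 from R — Nash equilibrium.
(T, R): P2 prefers L (3 > 1) — not an equilibrium.
(B, L): P1 prefers T (5 > 2) — not an equilibrium.
(B, R): P1 prefers T (-1 > -2); P2 prefers L (-2 > -3) — not an equilibrium.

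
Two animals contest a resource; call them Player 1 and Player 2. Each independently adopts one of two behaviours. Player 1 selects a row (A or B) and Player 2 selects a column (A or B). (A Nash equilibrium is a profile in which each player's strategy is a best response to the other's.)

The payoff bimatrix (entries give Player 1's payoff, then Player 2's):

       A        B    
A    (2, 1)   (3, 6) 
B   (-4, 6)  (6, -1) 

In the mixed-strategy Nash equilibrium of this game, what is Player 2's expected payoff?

First find x, the probability Player 1 plays A, from Player 2's indifference between A and B: x + 6(1−x) = 6x − (1−x), giving x = 7/12.
Since Player 2 is indifferent in equilibrium, Player 2's expected payoff equals the payoff from either column against (7/12, 5/12). Using A: (7/12) + 6(5/12) = 37/12.

37/12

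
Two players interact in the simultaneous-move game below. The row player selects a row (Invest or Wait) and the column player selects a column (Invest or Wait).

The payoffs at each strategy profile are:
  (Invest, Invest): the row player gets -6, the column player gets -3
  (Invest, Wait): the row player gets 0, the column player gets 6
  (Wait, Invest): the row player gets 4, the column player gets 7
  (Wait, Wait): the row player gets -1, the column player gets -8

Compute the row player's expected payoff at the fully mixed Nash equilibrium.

First find q, the probability the column player plays Invest, from the row player's indifference between Invest and Wait: −6q = 4q − (1−q), giving q = 1/11.
Since the row player is indifferent in equilibrium, the row player's expected payoff equals the payoff from either row against (1/11, 10/11). Using Invest: −6(1/11) = -6/11.

-6/11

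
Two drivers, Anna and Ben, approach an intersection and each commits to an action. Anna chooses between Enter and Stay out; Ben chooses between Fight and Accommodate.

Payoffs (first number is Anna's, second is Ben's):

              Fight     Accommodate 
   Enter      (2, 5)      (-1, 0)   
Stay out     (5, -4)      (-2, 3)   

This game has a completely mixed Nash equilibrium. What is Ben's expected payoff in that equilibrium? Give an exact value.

First find p, the probability Anna plays Enter, from Ben's indifference between Fight and Accommodate: 5p − 4(1−p) = 3(1−p), giving p = 7/12.
Since Ben is indifferent in equilibrium, Ben's expected payoff equals the payoff from either column against (7/12, 5/12). Using Fight: 5(7/12) − 4(5/12) = 5/4.

5/4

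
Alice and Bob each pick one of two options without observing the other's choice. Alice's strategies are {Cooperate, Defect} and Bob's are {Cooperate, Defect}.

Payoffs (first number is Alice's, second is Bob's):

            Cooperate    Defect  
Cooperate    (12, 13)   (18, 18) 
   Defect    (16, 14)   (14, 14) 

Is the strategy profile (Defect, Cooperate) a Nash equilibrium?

At (Defect, Cooperate), Alice earns 16; switching to Cooperate would give 12, so Alice has no profitable deviation.
Bob earns 14; switching to Defect would give 14, so Bob has no profitable deviation.
Neither player can gain by a unilateral deviation, so this profile is a Nash equilibrium.

Yes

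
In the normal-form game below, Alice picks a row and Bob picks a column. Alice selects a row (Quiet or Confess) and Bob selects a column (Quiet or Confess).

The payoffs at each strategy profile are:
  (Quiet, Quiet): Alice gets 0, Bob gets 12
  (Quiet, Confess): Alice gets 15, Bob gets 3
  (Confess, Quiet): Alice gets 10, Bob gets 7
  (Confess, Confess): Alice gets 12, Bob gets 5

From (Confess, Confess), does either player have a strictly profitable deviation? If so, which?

Alice at (Confess, Confess) earns 12; deviating to Quiet yields 15 — a strict improvement.
Bob earns 5; deviating to Quiet yields 7 — a strict improvement.
Both Alice and Bob have strictly profitable deviations.

Both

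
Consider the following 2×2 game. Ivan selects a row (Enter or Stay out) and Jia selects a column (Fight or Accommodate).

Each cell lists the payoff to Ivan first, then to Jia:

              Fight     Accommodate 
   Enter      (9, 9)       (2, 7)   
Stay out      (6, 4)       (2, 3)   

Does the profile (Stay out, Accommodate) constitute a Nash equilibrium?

At (Stay out, Accommodate), Ivan earns 2; switching to Enter would give 2, so Ivan has no profitable deviation.
Jia earns 3; switching to Fight would give 4, so Jia would deviate.
Since at least one player can profitably deviate, this is not a Nash equilibrium.

No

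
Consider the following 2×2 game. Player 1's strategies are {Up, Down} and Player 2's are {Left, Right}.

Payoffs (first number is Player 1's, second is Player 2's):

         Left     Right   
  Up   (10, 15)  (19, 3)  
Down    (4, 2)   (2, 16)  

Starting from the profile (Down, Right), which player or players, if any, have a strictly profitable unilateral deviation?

Player 1

Player 1 at (Down, Right) earns 2; deviating to Up yields 19 — a strict improvement.
Player 2 earns 16; deviating to Left yields 2 — not better.
Only Player 1 has a strictly profitable deviation.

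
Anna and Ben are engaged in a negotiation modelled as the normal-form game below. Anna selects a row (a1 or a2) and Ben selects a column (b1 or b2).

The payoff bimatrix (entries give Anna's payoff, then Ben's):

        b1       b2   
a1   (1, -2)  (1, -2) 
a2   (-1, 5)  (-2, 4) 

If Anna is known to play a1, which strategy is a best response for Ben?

Against a1, Ben earns -2 from b1 and -2 from b2.
So either strategy is a best response.

either — both b1 and b2 are best responses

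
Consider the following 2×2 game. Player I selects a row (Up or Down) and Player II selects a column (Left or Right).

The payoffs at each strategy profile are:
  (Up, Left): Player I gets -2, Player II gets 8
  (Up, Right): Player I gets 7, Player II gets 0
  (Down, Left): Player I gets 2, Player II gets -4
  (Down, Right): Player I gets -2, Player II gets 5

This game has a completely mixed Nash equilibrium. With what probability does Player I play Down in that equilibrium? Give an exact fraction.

Let r be the probability that Player I plays Up. In a completely mixed equilibrium, Player II must be indifferent between Left and Right.
Player II's expected payoff from Left is 8r − 4(1−r); from Right it is 5(1−r).
Setting these equal: 12r − 4 = −5r + 5, so r = 9/17.
Therefore Player I plays Down with probability 1 − 9/17 = 8/17.

8/17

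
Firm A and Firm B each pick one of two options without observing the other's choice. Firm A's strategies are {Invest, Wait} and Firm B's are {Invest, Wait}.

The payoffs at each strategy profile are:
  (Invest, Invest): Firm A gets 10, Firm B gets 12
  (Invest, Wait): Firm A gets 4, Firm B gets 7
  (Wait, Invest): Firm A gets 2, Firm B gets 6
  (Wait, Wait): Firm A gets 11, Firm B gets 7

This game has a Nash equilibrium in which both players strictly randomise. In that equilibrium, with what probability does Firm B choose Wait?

8/15

Let q be the probability that Firm B plays Invest. In a completely mixed equilibrium, Firm A must be indifferent between Invest and Wait.
Firm A's expected payoff from Invest is 10q + 4(1−q); from Wait it is 2q + 11(1−q).
Setting these equal: 6q + 4 = −9q + 11, so q = 7/15.
Therefore Firm B plays Wait with probability 1 − 7/15 = 8/15.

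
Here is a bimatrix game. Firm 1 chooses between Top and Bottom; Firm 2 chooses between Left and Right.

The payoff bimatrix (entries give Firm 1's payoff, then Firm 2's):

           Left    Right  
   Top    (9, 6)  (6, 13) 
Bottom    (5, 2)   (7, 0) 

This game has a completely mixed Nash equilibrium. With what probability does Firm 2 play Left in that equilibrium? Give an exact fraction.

Let y be the probability that Firm 2 plays Left. In a completely mixed equilibrium, Firm 1 must be indifferent between Top and Bottom.
Firm 1's expected payoff from Top is 9y + 6(1−y); from Bottom it is 5y + 7(1−y).
Setting these equal: 3y + 6 = −2y + 7, so y = 1/5.

1/5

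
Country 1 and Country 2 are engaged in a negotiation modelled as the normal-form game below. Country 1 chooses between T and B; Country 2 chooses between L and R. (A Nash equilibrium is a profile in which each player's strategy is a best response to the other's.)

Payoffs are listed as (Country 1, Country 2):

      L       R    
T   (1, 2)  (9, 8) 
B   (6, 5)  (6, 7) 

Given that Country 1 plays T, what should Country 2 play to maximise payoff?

Against T, Country 2 earns 2 from L and 8 from R.
So R is the best response.

R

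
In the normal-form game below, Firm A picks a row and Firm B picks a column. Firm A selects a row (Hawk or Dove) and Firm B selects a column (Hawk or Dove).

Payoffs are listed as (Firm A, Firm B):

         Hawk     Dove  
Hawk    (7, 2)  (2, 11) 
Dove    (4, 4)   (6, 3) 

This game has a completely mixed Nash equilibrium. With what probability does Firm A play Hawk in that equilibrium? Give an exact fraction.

1/10

Let r be the probability that Firm A plays Hawk. In a completely mixed equilibrium, Firm B must be indifferent between Hawk and Dove.
Firm B's expected payoff from Hawk is 2r + 4(1−r); from Dove it is 11r + 3(1−r).
Setting these equal: −2r + 4 = 8r + 3, so r = 1/10.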